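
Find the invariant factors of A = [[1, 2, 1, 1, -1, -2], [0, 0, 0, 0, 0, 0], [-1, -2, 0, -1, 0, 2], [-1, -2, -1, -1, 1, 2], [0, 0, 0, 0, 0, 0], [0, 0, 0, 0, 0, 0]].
x, x, x, x^3

The Jordan structure of A has elementary divisors x^3, x, x, x. Arranging the block sizes at each eigenvalue in decreasing order and taking row products gives the invariant factors.

Invariant factors (smallest first, each dividing the next): x, x, x, x^3.

Check: the last factor x^3 is the minimal polynomial, and the product x^6 is the characteristic polynomial.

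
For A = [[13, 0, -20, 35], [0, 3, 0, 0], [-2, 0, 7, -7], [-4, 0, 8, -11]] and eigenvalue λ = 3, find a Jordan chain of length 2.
We seek v_1 ∈ ker((A - 3I)^2) \ ker(A - 3I), then set v_{i+1} = (A - 3I) v_i.

One such chain is v_1 = [[3, 1, 0, -1]]^T, v_2 = [[-5, 0, 1, 2]]^T. Check: (A - 3I) v_2 = [[0, 0, 0, 0]]^T = 0.

v_1 = [[3, 1, 0, -1]]^T, v_2 = [[-5, 0, 1, 2]]^T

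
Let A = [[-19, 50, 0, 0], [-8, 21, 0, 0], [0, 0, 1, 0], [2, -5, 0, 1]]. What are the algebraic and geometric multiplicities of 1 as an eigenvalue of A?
The characteristic polynomial is (x - 1)^4, so the factor x - 1 appears with exponent 4: the algebraic multiplicity is 4.

rank(A - I) = 1, so the eigenspace has dimension 4 - 1 = 3: the geometric multiplicity is 3.

Since 3 < 4, A is not diagonalizable.

algebraic multiplicity 4, geometric multiplicity 3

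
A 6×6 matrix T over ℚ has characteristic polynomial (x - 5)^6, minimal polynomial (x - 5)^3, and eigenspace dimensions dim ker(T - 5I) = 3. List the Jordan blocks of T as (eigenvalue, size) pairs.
λ = 5: algebraic multiplicity 6 (exponent in χ_T), largest block size 3 (exponent in m_T), 3 blocks (geometric multiplicity). These force block sizes [3, 2, 1].

Jordan blocks: (5, 3), (5, 2), (5, 1)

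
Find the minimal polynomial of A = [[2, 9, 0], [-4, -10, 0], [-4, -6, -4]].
The characteristic polynomial factors as (x + 4)^3. The minimal polynomial is ∏(x - λ)^{k_λ} where k_λ is the size of the largest Jordan block at λ.

For λ = -4: rank(A + 4I) = 1, and the largest Jordan block has size 2 (the smallest k with rank((A + 4I)^k) = rank((A + 4I)^(k+1))).

So m_A(x) = (x + 4)^2.

m_A(x) = (x + 4)^2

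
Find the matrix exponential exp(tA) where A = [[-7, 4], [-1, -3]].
e^{tA} = [[(1 - 2*t)*e^{-5*t}, 4*t*e^{-5*t}], [-t*e^{-5*t}, (2*t + 1)*e^{-5*t}]]

A has Jordan form J = [[-5, 1], [0, -5]] with A = PJP^{-1}, so e^{tA} = P e^{tJ} P^{-1}.

For a Jordan block J_k(λ), e^{tJ_k(λ)} = e^{λt} · (I + tN + t^2 N^2/2! + ... + t^{k-1} N^{k-1}/(k-1)!) where N is the nilpotent superdiagonal part.

Assembling the blocks and conjugating back gives the entries of e^{tA} as shown above.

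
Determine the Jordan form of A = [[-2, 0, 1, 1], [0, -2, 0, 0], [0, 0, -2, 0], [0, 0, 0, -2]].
The characteristic polynomial is det(xI - A) = (x + 2)^4, so the eigenvalues are -2 (algebraic multiplicity 4).

For λ = -2: rank(A + 2I) = 1, rank((A + 2I)^2) = 0. The eigenspace has dimension 4 - 1 = 3, so there are 3 Jordan blocks; the rank sequence gives block sizes [2, 1, 1].

Assembling the blocks gives the Jordan form J above.

J = [[-2, 1, 0, 0], [0, -2, 0, 0], [0, 0, -2, 0], [0, 0, 0, -2]]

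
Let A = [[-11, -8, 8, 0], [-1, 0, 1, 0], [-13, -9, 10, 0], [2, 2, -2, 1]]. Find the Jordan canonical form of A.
The characteristic polynomial is det(xI - A) = (x - 1)^3(x + 3), so the eigenvalues are -3 (algebraic multiplicity 1), 1 (algebraic multiplicity 3).

For λ = -3: algebraic multiplicity 1 gives one 1×1 block.

For λ = 1: rank(A - I) = 2, rank((A - I)^2) = 1. The eigenspace has dimension 4 - 2 = 2, so there are 2 Jordan blocks; the rank sequence gives block sizes [2, 1].

Assembling the blocks gives the Jordan form J above.

J = [[-3, 0, 0, 0], [0, 1, 1, 0], [0, 0, 1, 0], [0, 0, 0, 1]]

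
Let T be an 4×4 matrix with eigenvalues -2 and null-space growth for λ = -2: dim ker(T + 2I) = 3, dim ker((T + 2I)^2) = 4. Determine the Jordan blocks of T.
Jordan blocks: (-2, 2), (-2, 1), (-2, 1)

λ = -2: successive nullity increments [3, 1] count blocks of size ≥ k; block sizes are [2, 1, 1].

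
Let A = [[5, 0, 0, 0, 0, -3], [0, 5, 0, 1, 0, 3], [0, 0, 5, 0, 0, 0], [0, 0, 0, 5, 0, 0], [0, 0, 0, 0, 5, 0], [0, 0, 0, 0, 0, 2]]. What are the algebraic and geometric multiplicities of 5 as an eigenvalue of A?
algebraic multiplicity 5, geometric multiplicity 4

The characteristic polynomial is (x - 5)^5(x - 2), so the factor x - 5 appears with exponent 5: the algebraic multiplicity is 5.

rank(A - 5I) = 2, so the eigenspace has dimension 6 - 2 = 4: the geometric multiplicity is 4.

Since 4 < 5, A is not diagonalizable.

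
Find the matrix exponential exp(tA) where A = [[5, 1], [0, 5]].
A has Jordan form J = [[5, 1], [0, 5]] with A = PJP^{-1}, so e^{tA} = P e^{tJ} P^{-1}.

For a Jordan block J_k(λ), e^{tJ_k(λ)} = e^{λt} · (I + tN + t^2 N^2/2! + ... + t^{k-1} N^{k-1}/(k-1)!) where N is the nilpotent superdiagonal part.

Assembling the blocks and conjugating back gives the entries of e^{tA} as shown above.

e^{tA} = [[e^{5*t}, t*e^{5*t}], [0, e^{5*t}]]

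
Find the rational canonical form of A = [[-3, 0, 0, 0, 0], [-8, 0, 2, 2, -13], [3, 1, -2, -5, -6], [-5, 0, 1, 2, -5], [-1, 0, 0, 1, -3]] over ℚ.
R = [[-3, 0, 0, 0, 0], [0, 0, 0, 0, -9], [0, 1, 0, 0, -15], [0, 0, 1, 0, -4], [0, 0, 0, 1, -3]]

The invariant factors of A (the non-unit diagonal entries of the Smith normal form of xI - A over ℚ[x]) are x + 3, (x + 3)(x^3 + 4x + 3), each dividing the next. The characteristic polynomial is their product, (x + 3)^2(x^3 + 4x + 3).

The rational canonical form is the block-diagonal matrix of companion matrices C(f_i):
R = [[-3, 0, 0, 0, 0], [0, 0, 0, 0, -9], [0, 1, 0, 0, -15], [0, 0, 1, 0, -4], [0, 0, 0, 1, -3]].

Note the characteristic polynomial does not split into linear factors over ℚ, so A has no Jordan form over ℚ; the rational canonical form exists over any field.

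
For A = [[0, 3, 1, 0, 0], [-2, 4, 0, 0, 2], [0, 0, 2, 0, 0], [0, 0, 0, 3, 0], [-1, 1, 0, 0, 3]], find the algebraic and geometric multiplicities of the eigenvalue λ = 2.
The characteristic polynomial is (x - 3)^2(x - 2)^3, so the factor x - 2 appears with exponent 3: the algebraic multiplicity is 3.

rank(A - 2I) = 3, so the eigenspace has dimension 5 - 3 = 2: the geometric multiplicity is 2.

Since 2 < 3, A is not diagonalizable.

algebraic multiplicity 3, geometric multiplicity 2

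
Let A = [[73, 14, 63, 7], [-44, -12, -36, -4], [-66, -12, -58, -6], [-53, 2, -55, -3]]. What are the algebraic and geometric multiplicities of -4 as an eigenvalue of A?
The characteristic polynomial is (x - 4)^2(x + 4)^2, so the factor x + 4 appears with exponent 2: the algebraic multiplicity is 2.

rank(A + 4I) = 2, so the eigenspace has dimension 4 - 2 = 2: the geometric multiplicity is 2.

algebraic multiplicity 2, geometric multiplicity 2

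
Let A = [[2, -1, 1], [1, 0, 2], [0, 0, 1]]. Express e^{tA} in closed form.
e^{tA} = [[(t + 1)*e^{t}, -t*e^{t}, t*(2 - t)*e^{t}/2], [t*e^{t}, (1 - t)*e^{t}, t*(4 - t)*e^{t}/2], [0, 0, e^{t}]]

A has Jordan form J = [[1, 1, 0], [0, 1, 1], [0, 0, 1]] with A = PJP^{-1}, so e^{tA} = P e^{tJ} P^{-1}.

For a Jordan block J_k(λ), e^{tJ_k(λ)} = e^{λt} · (I + tN + t^2 N^2/2! + ... + t^{k-1} N^{k-1}/(k-1)!) where N is the nilpotent superdiagonal part.

Assembling the blocks and conjugating back gives the entries of e^{tA} as shown above.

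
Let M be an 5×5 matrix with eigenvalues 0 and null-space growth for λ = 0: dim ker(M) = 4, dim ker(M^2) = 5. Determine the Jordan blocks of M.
Jordan blocks: (0, 2), (0, 1), (0, 1), (0, 1)

λ = 0: successive nullity increments [4, 1] count blocks of size ≥ k; block sizes are [2, 1, 1, 1].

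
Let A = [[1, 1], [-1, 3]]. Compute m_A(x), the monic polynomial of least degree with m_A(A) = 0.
m_A(x) = (x - 2)^2

The characteristic polynomial factors as (x - 2)^2. The minimal polynomial is ∏(x - λ)^{k_λ} where k_λ is the size of the largest Jordan block at λ.

For λ = 2: rank(A - 2I) = 1, and the largest Jordan block has size 2 (the smallest k with rank((A - 2I)^k) = rank((A - 2I)^(k+1))).

So m_A(x) = (x - 2)^2.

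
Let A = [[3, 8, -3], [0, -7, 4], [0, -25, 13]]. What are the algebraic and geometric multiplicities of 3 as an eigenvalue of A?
algebraic multiplicity 3, geometric multiplicity 1

The characteristic polynomial is (x - 3)^3, so the factor x - 3 appears with exponent 3: the algebraic multiplicity is 3.

rank(A - 3I) = 2, so the eigenspace has dimension 3 - 2 = 1: the geometric multiplicity is 1.

Since 1 < 3, A is not diagonalizable.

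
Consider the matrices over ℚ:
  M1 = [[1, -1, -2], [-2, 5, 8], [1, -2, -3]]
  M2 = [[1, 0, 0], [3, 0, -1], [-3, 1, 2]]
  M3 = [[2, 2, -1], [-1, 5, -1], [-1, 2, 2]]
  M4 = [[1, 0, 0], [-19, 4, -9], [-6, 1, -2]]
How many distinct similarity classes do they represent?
Characteristic polynomials: χ_{M1} = (x - 1)^3, χ_{M2} = (x - 1)^3, χ_{M3} = (x - 3)^3, χ_{M4} = (x - 1)^3.

{M1, M4}: invariant factors (x - 1)^3.

{M2}: invariant factors x - 1, (x - 1)^2.

{M3}: invariant factors x - 3, (x - 3)^2.

Matrices are similar if and only if their invariant-factor lists agree; the partition into similarity classes is {M1, M4}, {M2}, {M3}.

3 classes: {M1, M4}, {M2}, {M3}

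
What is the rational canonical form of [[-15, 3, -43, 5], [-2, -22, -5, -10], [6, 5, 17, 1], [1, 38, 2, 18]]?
R = [[0, 0, 0, 6], [1, 0, 0, -3], [0, 1, 0, -3], [0, 0, 1, -2]]

The invariant factors of A (the non-unit diagonal entries of the Smith normal form of xI - A over ℚ[x]) are (x + 2)(x^3 + 3x - 3), each dividing the next. The characteristic polynomial is their product, (x + 2)(x^3 + 3x - 3).

The rational canonical form is the block-diagonal matrix of companion matrices C(f_i):
R = [[0, 0, 0, 6], [1, 0, 0, -3], [0, 1, 0, -3], [0, 0, 1, -2]].

Note the characteristic polynomial does not split into linear factors over ℚ, so A has no Jordan form over ℚ; the rational canonical form exists over any field.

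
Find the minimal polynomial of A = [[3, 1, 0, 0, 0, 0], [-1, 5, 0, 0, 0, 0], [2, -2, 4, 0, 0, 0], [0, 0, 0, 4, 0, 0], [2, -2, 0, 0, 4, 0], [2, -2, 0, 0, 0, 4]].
The characteristic polynomial factors as (x - 4)^6. The minimal polynomial is ∏(x - λ)^{k_λ} where k_λ is the size of the largest Jordan block at λ.

For λ = 4: rank(A - 4I) = 1, and the largest Jordan block has size 2 (the smallest k with rank((A - 4I)^k) = rank((A - 4I)^(k+1))).

So m_A(x) = (x - 4)^2.

m_A(x) = (x - 4)^2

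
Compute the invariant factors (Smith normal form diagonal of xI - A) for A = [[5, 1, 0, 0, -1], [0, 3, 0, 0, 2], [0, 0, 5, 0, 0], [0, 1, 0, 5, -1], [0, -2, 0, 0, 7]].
x - 5, x - 5, x - 5, (x - 5)^2

The Jordan structure of A has elementary divisors (x - 5)^2, (x - 5), (x - 5), (x - 5). Arranging the block sizes at each eigenvalue in decreasing order and taking row products gives the invariant factors.

Invariant factors (smallest first, each dividing the next): x - 5, x - 5, x - 5, (x - 5)^2.

Check: the last factor (x - 5)^2 is the minimal polynomial, and the product (x - 5)^5 is the characteristic polynomial.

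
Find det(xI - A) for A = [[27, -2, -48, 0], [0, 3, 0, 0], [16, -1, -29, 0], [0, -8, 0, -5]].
xI - A = [[x - 27, 2, 48, 0], [0, x - 3, 0, 0], [-16, 1, x + 29, 0], [0, 8, 0, x + 5]].

Expanding det(xI - A) along the first row:
det(xI - A) = + (x - 27)·det([[x - 3, 0, 0], [1, x + 29, 0], [8, 0, x + 5]]) - (2)·det([[0, 0, 0], [-16, x + 29, 0], [0, 0, x + 5]]) + (48)·det([[0, x - 3, 0], [-16, 1, 0], [0, 8, x + 5]]) - (0)·det([[0, x - 3, 0], [-16, 1, x + 29], [0, 8, 0]]).

Evaluating gives χ_A(x) = x^4 + 4x^3 - 26x^2 - 60x + 225 = (x - 3)^2(x + 5)^2.

χ_A(x) = (x - 3)^2(x + 5)^2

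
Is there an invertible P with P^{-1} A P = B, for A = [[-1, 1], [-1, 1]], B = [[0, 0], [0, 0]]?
No.

Both have characteristic polynomial x^2, but the minimal polynomial of A is x^2 while the minimal polynomial of B is x. The minimal polynomial is a similarity invariant, so A and B are not similar.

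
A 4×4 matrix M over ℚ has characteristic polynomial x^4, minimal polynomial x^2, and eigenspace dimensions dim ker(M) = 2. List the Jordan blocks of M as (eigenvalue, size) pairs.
λ = 0: algebraic multiplicity 4 (exponent in χ_M), largest block size 2 (exponent in m_M), 2 blocks (geometric multiplicity). These force block sizes [2, 2].

Jordan blocks: (0, 2), (0, 2)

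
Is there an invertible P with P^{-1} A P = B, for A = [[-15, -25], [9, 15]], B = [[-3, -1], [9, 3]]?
Two matrices over a field are similar if and only if they have the same invariant factors.

Both A and B have characteristic polynomial x^2 and minimal polynomial x^2. Computing further, both have invariant factors x^2. Hence A and B are similar.

Yes.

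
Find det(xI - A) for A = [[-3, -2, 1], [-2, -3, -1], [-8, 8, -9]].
xI - A = [[x + 3, 2, -1], [2, x + 3, 1], [8, -8, x + 9]].

Expanding det(xI - A) along the first row:
det(xI - A) = + (x + 3)·det([[x + 3, 1], [-8, x + 9]]) - (2)·det([[2, 1], [8, x + 9]]) + (-1)·det([[2, x + 3], [8, -8]]).

Evaluating gives χ_A(x) = x^3 + 15x^2 + 75x + 125 = (x + 5)^3.

χ_A(x) = (x + 5)^3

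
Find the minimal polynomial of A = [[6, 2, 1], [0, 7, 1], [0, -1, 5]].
The characteristic polynomial factors as (x - 6)^3. The minimal polynomial is ∏(x - λ)^{k_λ} where k_λ is the size of the largest Jordan block at λ.

For λ = 6: rank(A - 6I) = 2, and the largest Jordan block has size 3 (the smallest k with rank((A - 6I)^k) = rank((A - 6I)^(k+1))).

So m_A(x) = (x - 6)^3.

m_A(x) = (x - 6)^3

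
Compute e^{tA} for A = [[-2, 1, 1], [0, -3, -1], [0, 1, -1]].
A has Jordan form J = [[-2, 1, 0], [0, -2, 0], [0, 0, -2]] with A = PJP^{-1}, so e^{tA} = P e^{tJ} P^{-1}.

For a Jordan block J_k(λ), e^{tJ_k(λ)} = e^{λt} · (I + tN + t^2 N^2/2! + ... + t^{k-1} N^{k-1}/(k-1)!) where N is the nilpotent superdiagonal part.

Assembling the blocks and conjugating back gives the entries of e^{tA} as shown above.

e^{tA} = [[e^{-2*t}, t*e^{-2*t}, t*e^{-2*t}], [0, (1 - t)*e^{-2*t}, -t*e^{-2*t}], [0, t*e^{-2*t}, (t + 1)*e^{-2*t}]]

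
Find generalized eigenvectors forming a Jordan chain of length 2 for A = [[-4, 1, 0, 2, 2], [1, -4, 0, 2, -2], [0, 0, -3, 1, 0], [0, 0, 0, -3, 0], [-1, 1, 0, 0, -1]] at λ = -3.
We seek v_1 ∈ ker((A + 3I)^2) \ ker(A + 3I), then set v_{i+1} = (A + 3I) v_i.

One such chain is v_1 = [[0, 1, 0, 0, 0]]^T, v_2 = [[1, -1, 0, 0, 1]]^T. Check: (A + 3I) v_2 = [[0, 0, 0, 0, 0]]^T = 0.

v_1 = [[0, 1, 0, 0, 0]]^T, v_2 = [[1, -1, 0, 0, 1]]^T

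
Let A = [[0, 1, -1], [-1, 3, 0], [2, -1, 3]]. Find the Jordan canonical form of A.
J = [[2, 1, 0], [0, 2, 1], [0, 0, 2]]

The characteristic polynomial is det(xI - A) = (x - 2)^3, so the eigenvalues are 2 (algebraic multiplicity 3).

For λ = 2: rank(A - 2I) = 2, rank((A - 2I)^2) = 1, rank((A - 2I)^3) = 0. The eigenspace has dimension 3 - 2 = 1, so there is 1 Jordan block; the rank sequence gives block sizes [3].

Assembling the blocks gives the Jordan form J above.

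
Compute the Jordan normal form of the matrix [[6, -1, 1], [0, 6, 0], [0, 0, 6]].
The characteristic polynomial is det(xI - A) = (x - 6)^3, so the eigenvalues are 6 (algebraic multiplicity 3).

For λ = 6: rank(A - 6I) = 1, rank((A - 6I)^2) = 0. The eigenspace has dimension 3 - 1 = 2, so there are 2 Jordan blocks; the rank sequence gives block sizes [2, 1].

Assembling the blocks gives the Jordan form J above.

J = [[6, 1, 0], [0, 6, 0], [0, 0, 6]]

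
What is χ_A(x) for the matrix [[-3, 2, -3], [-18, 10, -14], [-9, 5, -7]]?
xI - A = [[x + 3, -2, 3], [18, x - 10, 14], [9, -5, x + 7]].

Expanding det(xI - A) along the first row:
det(xI - A) = + (x + 3)·det([[x - 10, 14], [-5, x + 7]]) - (-2)·det([[18, 14], [9, x + 7]]) + (3)·det([[18, x - 10], [9, -5]]).

Evaluating gives χ_A(x) = x^3.

χ_A(x) = x^3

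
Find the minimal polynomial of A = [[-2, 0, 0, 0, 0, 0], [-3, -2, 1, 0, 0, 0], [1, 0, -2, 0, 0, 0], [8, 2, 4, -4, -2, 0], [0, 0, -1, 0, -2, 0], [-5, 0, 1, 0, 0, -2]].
The characteristic polynomial factors as (x + 2)^5(x + 4). The minimal polynomial is ∏(x - λ)^{k_λ} where k_λ is the size of the largest Jordan block at λ.

For λ = -4: rank(A + 4I) = 5, and the largest Jordan block has size 1 (the smallest k with rank((A + 4I)^k) = rank((A + 4I)^(k+1))).
For λ = -2: rank(A + 2I) = 3, and the largest Jordan block has size 3 (the smallest k with rank((A + 2I)^k) = rank((A + 2I)^(k+1))).

So m_A(x) = (x + 2)^3(x + 4).

m_A(x) = (x + 2)^3(x + 4)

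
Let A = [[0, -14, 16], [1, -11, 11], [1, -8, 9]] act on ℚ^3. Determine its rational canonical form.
R = [[0, 0, 20], [1, 0, 13], [0, 1, -2]]

The invariant factors of A (the non-unit diagonal entries of the Smith normal form of xI - A over ℚ[x]) are (x + 4)(x^2 - 2x - 5), each dividing the next. The characteristic polynomial is their product, (x + 4)(x^2 - 2x - 5).

The rational canonical form is the block-diagonal matrix of companion matrices C(f_i):
R = [[0, 0, 20], [1, 0, 13], [0, 1, -2]].

Note the characteristic polynomial does not split into linear factors over ℚ, so A has no Jordan form over ℚ; the rational canonical form exists over any field.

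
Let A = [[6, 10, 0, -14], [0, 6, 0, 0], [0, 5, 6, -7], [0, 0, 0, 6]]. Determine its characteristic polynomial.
χ_A(x) = (x - 6)^4

xI - A = [[x - 6, -10, 0, 14], [0, x - 6, 0, 0], [0, -5, x - 6, 7], [0, 0, 0, x - 6]].

Expanding det(xI - A) along the first row:
det(xI - A) = + (x - 6)·det([[x - 6, 0, 0], [-5, x - 6, 7], [0, 0, x - 6]]) - (-10)·det([[0, 0, 0], [0, x - 6, 7], [0, 0, x - 6]]) + (0)·det([[0, x - 6, 0], [0, -5, 7], [0, 0, x - 6]]) - (14)·det([[0, x - 6, 0], [0, -5, x - 6], [0, 0, 0]]).

Evaluating gives χ_A(x) = x^4 - 24x^3 + 216x^2 - 864x + 1296 = (x - 6)^4.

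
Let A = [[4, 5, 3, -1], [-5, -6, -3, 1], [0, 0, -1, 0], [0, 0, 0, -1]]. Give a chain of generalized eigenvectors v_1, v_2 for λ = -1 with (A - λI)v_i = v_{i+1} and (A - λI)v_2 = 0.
We seek v_1 ∈ ker((A + I)^2) \ ker(A + I), then set v_{i+1} = (A + I) v_i.

One such chain is v_1 = [[-2, 1, 2, 0]]^T, v_2 = [[1, -1, 0, 0]]^T. Check: (A + I) v_2 = [[0, 0, 0, 0]]^T = 0.

v_1 = [[-2, 1, 2, 0]]^T, v_2 = [[1, -1, 0, 0]]^T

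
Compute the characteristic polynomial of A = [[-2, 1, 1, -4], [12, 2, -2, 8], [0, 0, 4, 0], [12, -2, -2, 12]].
χ_A(x) = (x - 4)^4

xI - A = [[x + 2, -1, -1, 4], [-12, x - 2, 2, -8], [0, 0, x - 4, 0], [-12, 2, 2, x - 12]].

Expanding det(xI - A) along the first row:
det(xI - A) = + (x + 2)·det([[x - 2, 2, -8], [0, x - 4, 0], [2, 2, x - 12]]) - (-1)·det([[-12, 2, -8], [0, x - 4, 0], [-12, 2, x - 12]]) + (-1)·det([[-12, x - 2, -8], [0, 0, 0], [-12, 2, x - 12]]) - (4)·det([[-12, x - 2, 2], [0, 0, x - 4], [-12, 2, 2]]).

Evaluating gives χ_A(x) = x^4 - 16x^3 + 96x^2 - 256x + 256 = (x - 4)^4.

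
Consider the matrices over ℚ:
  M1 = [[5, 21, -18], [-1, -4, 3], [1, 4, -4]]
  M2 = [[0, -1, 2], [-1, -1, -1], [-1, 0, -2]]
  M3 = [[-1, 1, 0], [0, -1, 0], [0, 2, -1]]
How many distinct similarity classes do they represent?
Characteristic polynomials: χ_{M1} = (x + 1)^3, χ_{M2} = (x + 1)^3, χ_{M3} = (x + 1)^3.

{M1, M2}: invariant factors (x + 1)^3.

{M3}: invariant factors x + 1, (x + 1)^2.

Matrices are similar if and only if their invariant-factor lists agree; the partition into similarity classes is {M1, M2}, {M3}.

2 classes: {M1, M2}, {M3}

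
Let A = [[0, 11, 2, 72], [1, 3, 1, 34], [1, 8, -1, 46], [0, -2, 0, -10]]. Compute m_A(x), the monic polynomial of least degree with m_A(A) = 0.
The characteristic polynomial factors as (x + 2)^4. The minimal polynomial is ∏(x - λ)^{k_λ} where k_λ is the size of the largest Jordan block at λ.

For λ = -2: rank(A + 2I) = 2, and the largest Jordan block has size 3 (the smallest k with rank((A + 2I)^k) = rank((A + 2I)^(k+1))).

So m_A(x) = (x + 2)^3.

m_A(x) = (x + 2)^3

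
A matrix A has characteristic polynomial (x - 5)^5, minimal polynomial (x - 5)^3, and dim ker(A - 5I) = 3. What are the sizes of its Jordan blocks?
Jordan blocks: (5, 3), (5, 1), (5, 1)

λ = 5: algebraic multiplicity 5 (exponent in χ_A), largest block size 3 (exponent in m_A), 3 blocks (geometric multiplicity). These force block sizes [3, 1, 1].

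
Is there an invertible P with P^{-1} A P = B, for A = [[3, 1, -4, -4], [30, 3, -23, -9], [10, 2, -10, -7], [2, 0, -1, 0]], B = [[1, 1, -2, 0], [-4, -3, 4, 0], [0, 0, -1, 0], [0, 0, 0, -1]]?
Both have characteristic polynomial (x + 1)^4, but the minimal polynomial of A is (x + 1)^3 while the minimal polynomial of B is (x + 1)^2. The minimal polynomial is a similarity invariant, so A and B are not similar.

No.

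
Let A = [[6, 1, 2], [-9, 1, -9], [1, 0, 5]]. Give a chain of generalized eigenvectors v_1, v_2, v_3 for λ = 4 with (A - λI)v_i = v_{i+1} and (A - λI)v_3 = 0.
We seek v_1 ∈ ker((A - 4I)^3) \ ker((A - 4I)^2), then set v_{i+1} = (A - 4I) v_i.

One such chain is v_1 = [[0, 2, -1]]^T, v_2 = [[0, 3, -1]]^T, v_3 = [[1, 0, -1]]^T. Check: (A - 4I) v_3 = [[0, 0, 0]]^T = 0.

v_1 = [[0, 2, -1]]^T, v_2 = [[0, 3, -1]]^T, v_3 = [[1, 0, -1]]^T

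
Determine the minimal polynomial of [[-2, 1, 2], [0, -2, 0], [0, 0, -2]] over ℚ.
The characteristic polynomial factors as (x + 2)^3. The minimal polynomial is ∏(x - λ)^{k_λ} where k_λ is the size of the largest Jordan block at λ.

For λ = -2: rank(A + 2I) = 1, and the largest Jordan block has size 2 (the smallest k with rank((A + 2I)^k) = rank((A + 2I)^(k+1))).

So m_A(x) = (x + 2)^2.

m_A(x) = (x + 2)^2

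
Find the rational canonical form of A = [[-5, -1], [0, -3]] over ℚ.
The invariant factors of A (the non-unit diagonal entries of the Smith normal form of xI - A over ℚ[x]) are (x + 3)(x + 5), each dividing the next. The characteristic polynomial is their product, (x + 3)(x + 5).

The rational canonical form is the block-diagonal matrix of companion matrices C(f_i):
R = [[0, -15], [1, -8]].

R = [[0, -15], [1, -8]]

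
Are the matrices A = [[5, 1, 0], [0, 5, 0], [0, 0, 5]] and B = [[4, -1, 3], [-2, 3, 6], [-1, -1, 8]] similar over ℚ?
Yes.

Two matrices over a field are similar if and only if they have the same invariant factors.

Both A and B have characteristic polynomial (x - 5)^3 and minimal polynomial (x - 5)^2. Computing further, both have invariant factors x - 5, (x - 5)^2. Hence A and B are similar.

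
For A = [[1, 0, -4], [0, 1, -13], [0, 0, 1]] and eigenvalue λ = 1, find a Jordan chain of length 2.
We seek v_1 ∈ ker((A - I)^2) \ ker(A - I), then set v_{i+1} = (A - I) v_i.

One such chain is v_1 = [[-1, -2, 1]]^T, v_2 = [[-4, -13, 0]]^T. Check: (A - I) v_2 = [[0, 0, 0]]^T = 0.

v_1 = [[-1, -2, 1]]^T, v_2 = [[-4, -13, 0]]^T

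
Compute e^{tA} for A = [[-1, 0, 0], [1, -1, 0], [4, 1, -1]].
A has Jordan form J = [[-1, 1, 0], [0, -1, 1], [0, 0, -1]] with A = PJP^{-1}, so e^{tA} = P e^{tJ} P^{-1}.

For a Jordan block J_k(λ), e^{tJ_k(λ)} = e^{λt} · (I + tN + t^2 N^2/2! + ... + t^{k-1} N^{k-1}/(k-1)!) where N is the nilpotent superdiagonal part.

Assembling the blocks and conjugating back gives the entries of e^{tA} as shown above.

e^{tA} = [[e^{-t}, 0, 0], [t*e^{-t}, e^{-t}, 0], [t*(t + 8)*e^{-t}/2, t*e^{-t}, e^{-t}]]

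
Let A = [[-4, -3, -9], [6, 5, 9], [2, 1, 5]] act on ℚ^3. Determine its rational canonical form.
The invariant factors of A (the non-unit diagonal entries of the Smith normal form of xI - A over ℚ[x]) are x - 2, (x - 2)^2, each dividing the next. The characteristic polynomial is their product, (x - 2)^3.

The rational canonical form is the block-diagonal matrix of companion matrices C(f_i):
R = [[2, 0, 0], [0, 0, -4], [0, 1, 4]].

R = [[2, 0, 0], [0, 0, -4], [0, 1, 4]]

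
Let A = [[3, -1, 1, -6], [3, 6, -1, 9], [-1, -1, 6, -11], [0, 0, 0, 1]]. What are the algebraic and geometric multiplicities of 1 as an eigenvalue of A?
The characteristic polynomial is (x - 5)^3(x - 1), so the factor x - 1 appears with exponent 1: the algebraic multiplicity is 1.

rank(A - I) = 3, so the eigenspace has dimension 4 - 3 = 1: the geometric multiplicity is 1.

algebraic multiplicity 1, geometric multiplicity 1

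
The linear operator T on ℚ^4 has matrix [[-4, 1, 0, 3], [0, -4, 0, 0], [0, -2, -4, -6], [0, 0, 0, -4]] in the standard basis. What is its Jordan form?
J = [[-4, 1, 0, 0], [0, -4, 0, 0], [0, 0, -4, 0], [0, 0, 0, -4]]

The characteristic polynomial is det(xI - A) = (x + 4)^4, so the eigenvalues are -4 (algebraic multiplicity 4).

For λ = -4: rank(A + 4I) = 1, rank((A + 4I)^2) = 0. The eigenspace has dimension 4 - 1 = 3, so there are 3 Jordan blocks; the rank sequence gives block sizes [2, 1, 1].

Assembling the blocks gives the Jordan form J above.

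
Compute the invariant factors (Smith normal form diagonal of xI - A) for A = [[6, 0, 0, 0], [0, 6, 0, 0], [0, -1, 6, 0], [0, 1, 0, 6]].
The Jordan structure of A has elementary divisors (x - 6)^2, (x - 6), (x - 6). Arranging the block sizes at each eigenvalue in decreasing order and taking row products gives the invariant factors.

Invariant factors (smallest first, each dividing the next): x - 6, x - 6, (x - 6)^2.

Check: the last factor (x - 6)^2 is the minimal polynomial, and the product (x - 6)^4 is the characteristic polynomial.

x - 6, x - 6, (x - 6)^2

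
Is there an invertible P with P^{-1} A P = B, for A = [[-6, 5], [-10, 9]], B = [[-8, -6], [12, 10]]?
trace(A) = 3 but trace(B) = 2. The trace is a similarity invariant, so A and B are not similar.

No.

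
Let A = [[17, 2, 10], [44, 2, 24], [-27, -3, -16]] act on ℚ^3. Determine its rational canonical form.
The invariant factors of A (the non-unit diagonal entries of the Smith normal form of xI - A over ℚ[x]) are (x - 6)(x + 1)(x + 2), each dividing the next. The characteristic polynomial is their product, (x - 6)(x + 1)(x + 2).

The rational canonical form is the block-diagonal matrix of companion matrices C(f_i):
R = [[0, 0, 12], [1, 0, 16], [0, 1, 3]].

R = [[0, 0, 12], [1, 0, 16], [0, 1, 3]]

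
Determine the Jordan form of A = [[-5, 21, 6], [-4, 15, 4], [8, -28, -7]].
The characteristic polynomial is det(xI - A) = (x - 1)^3, so the eigenvalues are 1 (algebraic multiplicity 3).

For λ = 1: rank(A - I) = 1, rank((A - I)^2) = 0. The eigenspace has dimension 3 - 1 = 2, so there are 2 Jordan blocks; the rank sequence gives block sizes [2, 1].

Assembling the blocks gives the Jordan form J above.

J = [[1, 1, 0], [0, 1, 0], [0, 0, 1]]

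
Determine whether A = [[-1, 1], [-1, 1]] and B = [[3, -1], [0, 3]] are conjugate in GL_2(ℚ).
trace(A) = 0 but trace(B) = 6. The trace is a similarity invariant, so A and B are not similar.

No.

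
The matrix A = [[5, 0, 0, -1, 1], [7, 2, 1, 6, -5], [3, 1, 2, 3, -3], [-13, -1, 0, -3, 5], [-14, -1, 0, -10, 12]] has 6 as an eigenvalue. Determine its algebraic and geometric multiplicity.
The characteristic polynomial is (x - 6)^2(x - 2)^3, so the factor x - 6 appears with exponent 2: the algebraic multiplicity is 2.

rank(A - 6I) = 4, so the eigenspace has dimension 5 - 4 = 1: the geometric multiplicity is 1.

Since 1 < 2, A is not diagonalizable.

algebraic multiplicity 2, geometric multiplicity 1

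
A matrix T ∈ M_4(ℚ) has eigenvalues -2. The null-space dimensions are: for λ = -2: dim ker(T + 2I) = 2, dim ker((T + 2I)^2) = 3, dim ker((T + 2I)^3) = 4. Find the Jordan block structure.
λ = -2: successive nullity increments [2, 1, 1] count blocks of size ≥ k; block sizes are [3, 1].

Jordan blocks: (-2, 3), (-2, 1)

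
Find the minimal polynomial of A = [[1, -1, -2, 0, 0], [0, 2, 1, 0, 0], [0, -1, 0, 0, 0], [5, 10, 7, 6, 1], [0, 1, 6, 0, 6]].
m_A(x) = (x - 6)^2(x - 1)^3

The characteristic polynomial factors as (x - 6)^2(x - 1)^3. The minimal polynomial is ∏(x - λ)^{k_λ} where k_λ is the size of the largest Jordan block at λ.

For λ = 1: rank(A - I) = 4, and the largest Jordan block has size 3 (the smallest k with rank((A - I)^k) = rank((A - I)^(k+1))).
For λ = 6: rank(A - 6I) = 4, and the largest Jordan block has size 2 (the smallest k with rank((A - 6I)^k) = rank((A - 6I)^(k+1))).

So m_A(x) = (x - 6)^2(x - 1)^3.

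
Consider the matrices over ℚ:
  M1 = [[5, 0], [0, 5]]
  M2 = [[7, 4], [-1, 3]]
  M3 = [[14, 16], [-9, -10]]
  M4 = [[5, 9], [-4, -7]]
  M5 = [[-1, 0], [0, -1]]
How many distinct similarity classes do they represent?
Characteristic polynomials: χ_{M1} = (x - 5)^2, χ_{M2} = (x - 5)^2, χ_{M3} = (x - 2)^2, χ_{M4} = (x + 1)^2, χ_{M5} = (x + 1)^2.

{M1}: invariant factors x - 5, x - 5.

{M2}: invariant factors (x - 5)^2.

{M3}: invariant factors (x - 2)^2.

{M4}: invariant factors (x + 1)^2.

{M5}: invariant factors x + 1, x + 1.

Matrices are similar if and only if their invariant-factor lists agree; the partition into similarity classes is {M1}, {M2}, {M3}, {M4}, {M5}.

5 classes: {M1}, {M2}, {M3}, {M4}, {M5}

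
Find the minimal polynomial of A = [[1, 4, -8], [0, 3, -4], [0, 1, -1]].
The characteristic polynomial factors as (x - 1)^3. The minimal polynomial is ∏(x - λ)^{k_λ} where k_λ is the size of the largest Jordan block at λ.

For λ = 1: rank(A - I) = 1, and the largest Jordan block has size 2 (the smallest k with rank((A - I)^k) = rank((A - I)^(k+1))).

So m_A(x) = (x - 1)^2.

m_A(x) = (x - 1)^2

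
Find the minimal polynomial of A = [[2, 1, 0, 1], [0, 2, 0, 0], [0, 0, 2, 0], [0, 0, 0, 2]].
The characteristic polynomial factors as (x - 2)^4. The minimal polynomial is ∏(x - λ)^{k_λ} where k_λ is the size of the largest Jordan block at λ.

For λ = 2: rank(A - 2I) = 1, and the largest Jordan block has size 2 (the smallest k with rank((A - 2I)^k) = rank((A - 2I)^(k+1))).

So m_A(x) = (x - 2)^2.

m_A(x) = (x - 2)^2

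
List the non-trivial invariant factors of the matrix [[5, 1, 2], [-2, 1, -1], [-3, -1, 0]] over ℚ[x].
The Jordan structure of A has elementary divisors (x - 2)^3. Arranging the block sizes at each eigenvalue in decreasing order and taking row products gives the invariant factors.

Invariant factors (smallest first, each dividing the next): (x - 2)^3.

Check: the last factor (x - 2)^3 is the minimal polynomial, and the product (x - 2)^3 is the characteristic polynomial.

(x - 2)^3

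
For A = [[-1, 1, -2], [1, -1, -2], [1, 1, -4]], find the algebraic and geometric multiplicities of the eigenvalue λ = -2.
The characteristic polynomial is (x + 2)^3, so the factor x + 2 appears with exponent 3: the algebraic multiplicity is 3.

rank(A + 2I) = 1, so the eigenspace has dimension 3 - 1 = 2: the geometric multiplicity is 2.

Since 2 < 3, A is not diagonalizable.

algebraic multiplicity 3, geometric multiplicity 2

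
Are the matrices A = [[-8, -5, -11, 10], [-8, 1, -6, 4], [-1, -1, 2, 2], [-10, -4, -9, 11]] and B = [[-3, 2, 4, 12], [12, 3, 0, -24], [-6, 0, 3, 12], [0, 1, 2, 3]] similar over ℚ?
Both have characteristic polynomial (x - 3)^3(x + 3), but the minimal polynomial of A is (x - 3)^3(x + 3) while the minimal polynomial of B is (x - 3)^2(x + 3). The minimal polynomial is a similarity invariant, so A and B are not similar.

No.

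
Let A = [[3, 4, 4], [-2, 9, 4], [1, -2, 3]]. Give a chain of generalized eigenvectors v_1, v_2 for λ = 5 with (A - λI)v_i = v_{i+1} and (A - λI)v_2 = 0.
We seek v_1 ∈ ker((A - 5I)^2) \ ker(A - 5I), then set v_{i+1} = (A - 5I) v_i.

One such chain is v_1 = [[-5, -4, 2]]^T, v_2 = [[2, 2, -1]]^T. Check: (A - 5I) v_2 = [[0, 0, 0]]^T = 0.

v_1 = [[-5, -4, 2]]^T, v_2 = [[2, 2, -1]]^T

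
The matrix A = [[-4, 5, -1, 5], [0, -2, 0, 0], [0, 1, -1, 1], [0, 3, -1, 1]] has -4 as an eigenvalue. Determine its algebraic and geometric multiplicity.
The characteristic polynomial is x^2(x + 2)(x + 4), so the factor x + 4 appears with exponent 1: the algebraic multiplicity is 1.

rank(A + 4I) = 3, so the eigenspace has dimension 4 - 3 = 1: the geometric multiplicity is 1.

algebraic multiplicity 1, geometric multiplicity 1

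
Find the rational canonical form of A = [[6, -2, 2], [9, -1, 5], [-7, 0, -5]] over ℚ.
R = [[0, 0, -4], [1, 0, -1], [0, 1, 0]]

The invariant factors of A (the non-unit diagonal entries of the Smith normal form of xI - A over ℚ[x]) are x^3 + x + 4, each dividing the next. The characteristic polynomial is their product, x^3 + x + 4.

The rational canonical form is the block-diagonal matrix of companion matrices C(f_i):
R = [[0, 0, -4], [1, 0, -1], [0, 1, 0]].

Note the characteristic polynomial does not split into linear factors over ℚ, so A has no Jordan form over ℚ; the rational canonical form exists over any field.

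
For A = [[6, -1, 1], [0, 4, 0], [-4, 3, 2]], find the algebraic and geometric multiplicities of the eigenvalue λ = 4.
algebraic multiplicity 3, geometric multiplicity 1

The characteristic polynomial is (x - 4)^3, so the factor x - 4 appears with exponent 3: the algebraic multiplicity is 3.

rank(A - 4I) = 2, so the eigenspace has dimension 3 - 2 = 1: the geometric multiplicity is 1.

Since 1 < 3, A is not diagonalizable.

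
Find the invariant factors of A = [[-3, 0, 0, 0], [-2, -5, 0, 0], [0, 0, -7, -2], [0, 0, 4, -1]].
The Jordan structure of A has elementary divisors (x + 5), (x + 5), (x + 3), (x + 3). Arranging the block sizes at each eigenvalue in decreasing order and taking row products gives the invariant factors.

Invariant factors (smallest first, each dividing the next): (x + 3)(x + 5), (x + 3)(x + 5).

Check: the last factor (x + 3)(x + 5) is the minimal polynomial, and the product (x + 3)^2(x + 5)^2 is the characteristic polynomial.

(x + 3)(x + 5), (x + 3)(x + 5)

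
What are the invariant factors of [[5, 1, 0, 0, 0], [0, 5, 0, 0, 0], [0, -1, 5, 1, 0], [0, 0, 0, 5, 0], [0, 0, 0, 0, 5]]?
x - 5, (x - 5)^2, (x - 5)^2

The Jordan structure of A has elementary divisors (x - 5)^2, (x - 5)^2, (x - 5). Arranging the block sizes at each eigenvalue in decreasing order and taking row products gives the invariant factors.

Invariant factors (smallest first, each dividing the next): x - 5, (x - 5)^2, (x - 5)^2.

Check: the last factor (x - 5)^2 is the minimal polynomial, and the product (x - 5)^5 is the characteristic polynomial.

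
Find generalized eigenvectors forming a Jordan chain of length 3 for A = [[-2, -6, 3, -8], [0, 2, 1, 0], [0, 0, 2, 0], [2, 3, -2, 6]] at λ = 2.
v_1 = [[-3, 3, 1, -1]]^T, v_2 = [[5, 1, 0, -3]]^T, v_3 = [[-2, 0, 0, 1]]^T

We seek v_1 ∈ ker((A - 2I)^3) \ ker((A - 2I)^2), then set v_{i+1} = (A - 2I) v_i.

One such chain is v_1 = [[-3, 3, 1, -1]]^T, v_2 = [[5, 1, 0, -3]]^T, v_3 = [[-2, 0, 0, 1]]^T. Check: (A - 2I) v_3 = [[0, 0, 0, 0]]^T = 0.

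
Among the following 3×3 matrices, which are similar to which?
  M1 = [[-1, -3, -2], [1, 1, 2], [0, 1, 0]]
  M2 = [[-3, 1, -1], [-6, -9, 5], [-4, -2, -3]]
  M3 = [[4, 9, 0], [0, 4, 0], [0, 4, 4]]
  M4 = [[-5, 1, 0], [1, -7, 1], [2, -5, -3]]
Characteristic polynomials: χ_{M1} = x^3, χ_{M2} = (x + 5)^3, χ_{M3} = (x - 4)^3, χ_{M4} = (x + 5)^3.

{M1}: invariant factors x^3.

{M2, M4}: invariant factors (x + 5)^3.

{M3}: invariant factors x - 4, (x - 4)^2.

Matrices are similar if and only if their invariant-factor lists agree; the partition into similarity classes is {M1}, {M2, M4}, {M3}.

3 classes: {M1}, {M2, M4}, {M3}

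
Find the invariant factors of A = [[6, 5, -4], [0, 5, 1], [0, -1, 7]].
(x - 6)^3

The Jordan structure of A has elementary divisors (x - 6)^3. Arranging the block sizes at each eigenvalue in decreasing order and taking row products gives the invariant factors.

Invariant factors (smallest first, each dividing the next): (x - 6)^3.

Check: the last factor (x - 6)^3 is the minimal polynomial, and the product (x - 6)^3 is the characteristic polynomial.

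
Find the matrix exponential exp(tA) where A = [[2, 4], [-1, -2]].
A has Jordan form J = [[0, 1], [0, 0]] with A = PJP^{-1}, so e^{tA} = P e^{tJ} P^{-1}.

For a Jordan block J_k(λ), e^{tJ_k(λ)} = e^{λt} · (I + tN + t^2 N^2/2! + ... + t^{k-1} N^{k-1}/(k-1)!) where N is the nilpotent superdiagonal part.

Assembling the blocks and conjugating back gives the entries of e^{tA} as shown above.

e^{tA} = [[2*t + 1, 4*t], [-t, 1 - 2*t]]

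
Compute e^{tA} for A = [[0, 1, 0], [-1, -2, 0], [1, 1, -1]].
e^{tA} = [[(t + 1)*e^{-t}, t*e^{-t}, 0], [-t*e^{-t}, (1 - t)*e^{-t}, 0], [t*e^{-t}, t*e^{-t}, e^{-t}]]

A has Jordan form J = [[-1, 1, 0], [0, -1, 0], [0, 0, -1]] with A = PJP^{-1}, so e^{tA} = P e^{tJ} P^{-1}.

For a Jordan block J_k(λ), e^{tJ_k(λ)} = e^{λt} · (I + tN + t^2 N^2/2! + ... + t^{k-1} N^{k-1}/(k-1)!) where N is the nilpotent superdiagonal part.

Assembling the blocks and conjugating back gives the entries of e^{tA} as shown above.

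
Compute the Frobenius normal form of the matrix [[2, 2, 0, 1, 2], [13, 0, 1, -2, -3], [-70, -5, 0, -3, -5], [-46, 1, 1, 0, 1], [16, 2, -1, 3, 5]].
The invariant factors of A (the non-unit diagonal entries of the Smith normal form of xI - A over ℚ[x]) are x - 3, (x - 3)^2(x - 1)(x + 3), each dividing the next. The characteristic polynomial is their product, (x - 3)^3(x - 1)(x + 3).

The rational canonical form is the block-diagonal matrix of companion matrices C(f_i):
R = [[3, 0, 0, 0, 0], [0, 0, 0, 0, 27], [0, 1, 0, 0, -36], [0, 0, 1, 0, 6], [0, 0, 0, 1, 4]].

R = [[3, 0, 0, 0, 0], [0, 0, 0, 0, 27], [0, 1, 0, 0, -36], [0, 0, 1, 0, 6], [0, 0, 0, 1, 4]]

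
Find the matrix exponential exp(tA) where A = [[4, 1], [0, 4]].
e^{tA} = [[e^{4*t}, t*e^{4*t}], [0, e^{4*t}]]

A has Jordan form J = [[4, 1], [0, 4]] with A = PJP^{-1}, so e^{tA} = P e^{tJ} P^{-1}.

For a Jordan block J_k(λ), e^{tJ_k(λ)} = e^{λt} · (I + tN + t^2 N^2/2! + ... + t^{k-1} N^{k-1}/(k-1)!) where N is the nilpotent superdiagonal part.

Assembling the blocks and conjugating back gives the entries of e^{tA} as shown above.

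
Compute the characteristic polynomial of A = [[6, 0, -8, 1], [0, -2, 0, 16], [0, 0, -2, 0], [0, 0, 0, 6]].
xI - A = [[x - 6, 0, 8, -1], [0, x + 2, 0, -16], [0, 0, x + 2, 0], [0, 0, 0, x - 6]].

Expanding det(xI - A) along the first row:
det(xI - A) = + (x - 6)·det([[x + 2, 0, -16], [0, x + 2, 0], [0, 0, x - 6]]) - (0)·det([[0, 0, -16], [0, x + 2, 0], [0, 0, x - 6]]) + (8)·det([[0, x + 2, -16], [0, 0, 0], [0, 0, x - 6]]) - (-1)·det([[0, x + 2, 0], [0, 0, x + 2], [0, 0, 0]]).

Evaluating gives χ_A(x) = x^4 - 8x^3 - 8x^2 + 96x + 144 = (x - 6)^2(x + 2)^2.

χ_A(x) = (x - 6)^2(x + 2)^2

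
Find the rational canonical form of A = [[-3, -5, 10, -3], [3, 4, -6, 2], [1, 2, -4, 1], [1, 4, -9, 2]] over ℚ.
R = [[0, 0, 0, -1], [1, 0, 0, 0], [0, 1, 0, 1], [0, 0, 1, -1]]

The invariant factors of A (the non-unit diagonal entries of the Smith normal form of xI - A over ℚ[x]) are (x + 1)(x^3 - x + 1), each dividing the next. The characteristic polynomial is their product, (x + 1)(x^3 - x + 1).

The rational canonical form is the block-diagonal matrix of companion matrices C(f_i):
R = [[0, 0, 0, -1], [1, 0, 0, 0], [0, 1, 0, 1], [0, 0, 1, -1]].

Note the characteristic polynomial does not split into linear factors over ℚ, so A has no Jordan form over ℚ; the rational canonical form exists over any field.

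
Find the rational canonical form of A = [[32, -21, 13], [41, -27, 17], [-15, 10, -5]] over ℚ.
R = [[0, 0, -5], [1, 0, 3], [0, 1, 0]]

The invariant factors of A (the non-unit diagonal entries of the Smith normal form of xI - A over ℚ[x]) are x^3 - 3x + 5, each dividing the next. The characteristic polynomial is their product, x^3 - 3x + 5.

The rational canonical form is the block-diagonal matrix of companion matrices C(f_i):
R = [[0, 0, -5], [1, 0, 3], [0, 1, 0]].

Note the characteristic polynomial does not split into linear factors over ℚ, so A has no Jordan form over ℚ; the rational canonical form exists over any field.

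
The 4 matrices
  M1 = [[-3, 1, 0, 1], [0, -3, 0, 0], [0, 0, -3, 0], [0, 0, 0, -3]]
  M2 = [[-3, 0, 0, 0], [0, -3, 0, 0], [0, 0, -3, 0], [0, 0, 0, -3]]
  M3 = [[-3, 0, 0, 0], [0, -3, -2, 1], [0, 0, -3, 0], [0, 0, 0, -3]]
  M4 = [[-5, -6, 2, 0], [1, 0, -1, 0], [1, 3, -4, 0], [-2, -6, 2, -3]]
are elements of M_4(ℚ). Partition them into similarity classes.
2 classes: {M1, M3, M4}, {M2}

Characteristic polynomials: χ_{M1} = (x + 3)^4, χ_{M2} = (x + 3)^4, χ_{M3} = (x + 3)^4, χ_{M4} = (x + 3)^4.

{M1, M3, M4}: invariant factors x + 3, x + 3, (x + 3)^2.

{M2}: invariant factors x + 3, x + 3, x + 3, x + 3.

Matrices are similar if and only if their invariant-factor lists agree; the partition into similarity classes is {M1, M3, M4}, {M2}.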